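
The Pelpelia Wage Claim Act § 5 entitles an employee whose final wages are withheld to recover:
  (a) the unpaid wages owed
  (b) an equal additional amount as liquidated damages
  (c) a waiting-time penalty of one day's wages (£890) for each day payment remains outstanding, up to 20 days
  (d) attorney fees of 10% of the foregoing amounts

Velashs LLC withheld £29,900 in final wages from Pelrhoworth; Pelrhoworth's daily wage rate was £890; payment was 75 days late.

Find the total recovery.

Liquidated damages (equal amount): £29,900
Penalty days: min(75, 20) = 20
Waiting-time penalty: 20 × £890 = £17,800
Subtotal: £29,900 + £29,900 + £17,800 = £77,600
Attorney fees: 10% of £77,600 = £7,760
Total award: £77,600 + £7,760 = £85,360

£85,360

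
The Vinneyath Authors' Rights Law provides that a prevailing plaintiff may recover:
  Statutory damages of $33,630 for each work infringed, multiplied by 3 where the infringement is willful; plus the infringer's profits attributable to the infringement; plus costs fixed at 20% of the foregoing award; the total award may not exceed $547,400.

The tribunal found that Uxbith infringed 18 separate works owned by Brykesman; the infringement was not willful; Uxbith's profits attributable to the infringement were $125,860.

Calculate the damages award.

$547,400

Statutory damages: 18 × $33,630 = $605,340
Infringement not willful: no ×3 enhancement.
Combined award: $605,340 + $125,860 = $731,200
Costs: 20% of $731,200 = $146,240
Award plus costs: $731,200 + $146,240 = $877,440
Cap at $547,400: $877,440 exceeds the cap → $547,400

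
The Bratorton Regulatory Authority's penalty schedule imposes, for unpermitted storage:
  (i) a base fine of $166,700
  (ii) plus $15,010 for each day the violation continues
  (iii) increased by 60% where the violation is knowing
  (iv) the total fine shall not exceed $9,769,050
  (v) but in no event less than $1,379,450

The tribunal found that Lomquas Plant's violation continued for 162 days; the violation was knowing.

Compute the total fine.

Civil penalty: $4,157,312

Per-day component: 162 × $15,010 = $2,431,620
Base plus per-day: $166,700 + $2,431,620 = $2,598,320
Enhancement: 60% of $2,598,320 = $1,558,992
Enhanced fine: $2,598,320 + $1,558,992 = $4,157,312
Cap at $9,769,050: $4,157,312 is within the cap, no reduction.
Minimum $1,379,450: $4,157,312 meets the minimum, no increase.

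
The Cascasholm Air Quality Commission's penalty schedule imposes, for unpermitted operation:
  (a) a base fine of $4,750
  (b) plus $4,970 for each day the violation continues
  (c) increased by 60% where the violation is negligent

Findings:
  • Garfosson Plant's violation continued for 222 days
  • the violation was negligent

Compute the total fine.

$1,772,944

Per-day component: 222 × $4,970 = $1,103,340
Base plus per-day: $4,750 + $1,103,340 = $1,108,090
Enhancement: 60% of $1,108,090 = $664,854
Enhanced fine: $1,108,090 + $664,854 = $1,772,944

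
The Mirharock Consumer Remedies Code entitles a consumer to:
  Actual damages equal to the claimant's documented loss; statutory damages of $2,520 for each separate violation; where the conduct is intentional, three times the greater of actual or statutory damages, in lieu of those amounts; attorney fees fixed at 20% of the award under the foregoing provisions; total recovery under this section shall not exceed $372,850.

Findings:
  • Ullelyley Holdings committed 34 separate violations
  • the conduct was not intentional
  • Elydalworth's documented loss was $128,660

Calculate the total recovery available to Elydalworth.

Statutory damages: 34 × $2,520 = $85,680
Conduct not intentional: the in-lieu enhancement does not apply.
Actual plus statutory damages: $128,660 + $85,680 = $214,340
Attorney fees: 20% of $214,340 = $42,868
Total before cap: $214,340 + $42,868 = $257,208
Cap at $372,850: $257,208 is within the cap, no reduction.

$257,208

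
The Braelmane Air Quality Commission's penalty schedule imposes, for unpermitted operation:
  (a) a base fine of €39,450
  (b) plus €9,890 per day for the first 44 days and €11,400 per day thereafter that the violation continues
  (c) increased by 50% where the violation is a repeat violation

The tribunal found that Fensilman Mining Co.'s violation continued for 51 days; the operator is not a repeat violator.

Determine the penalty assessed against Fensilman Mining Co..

€554,410

First 44 days: 44 × €9,890 = €435,160
Remaining days: (51 − 44) × €11,400 = €79,800
Per-day component: €435,160 + €79,800 = €514,960
Base plus per-day: €39,450 + €514,960 = €554,410
The operator is not a repeat violator: no 50% increase.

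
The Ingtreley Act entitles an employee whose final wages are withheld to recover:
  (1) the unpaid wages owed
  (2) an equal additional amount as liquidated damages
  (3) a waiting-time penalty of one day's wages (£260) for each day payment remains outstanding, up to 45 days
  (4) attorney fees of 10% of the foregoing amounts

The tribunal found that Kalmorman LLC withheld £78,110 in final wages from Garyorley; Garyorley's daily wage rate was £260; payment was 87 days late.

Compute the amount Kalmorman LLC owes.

Liquidated damages (equal amount): £78,110
Penalty days: min(87, 45) = 45
Waiting-time penalty: 45 × £260 = £11,700
Subtotal: £78,110 + £78,110 + £11,700 = £167,920
Attorney fees: 10% of £167,920 = £16,792
Total award: £167,920 + £16,792 = £184,712

£184,712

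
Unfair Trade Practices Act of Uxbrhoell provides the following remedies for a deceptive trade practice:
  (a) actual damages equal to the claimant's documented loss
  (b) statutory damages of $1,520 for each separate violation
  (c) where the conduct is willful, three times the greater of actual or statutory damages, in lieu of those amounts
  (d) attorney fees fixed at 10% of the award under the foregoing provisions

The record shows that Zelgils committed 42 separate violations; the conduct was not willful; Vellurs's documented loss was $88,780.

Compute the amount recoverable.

Statutory damages: 42 × $1,520 = $63,840
Conduct not willful: the in-lieu enhancement does not apply.
Actual plus statutory damages: $88,780 + $63,840 = $152,620
Attorney fees: 10% of $152,620 = $15,262
Total recovery: $152,620 + $15,262 = $167,882

$167,882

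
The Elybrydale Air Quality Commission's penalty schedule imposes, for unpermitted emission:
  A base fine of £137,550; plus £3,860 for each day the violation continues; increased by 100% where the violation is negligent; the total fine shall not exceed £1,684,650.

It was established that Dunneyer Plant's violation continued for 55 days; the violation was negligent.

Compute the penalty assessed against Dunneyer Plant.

Per-day component: 55 × £3,860 = £212,300
Base plus per-day: £137,550 + £212,300 = £349,850
Enhancement: 100% of £349,850 = £349,850
Enhanced fine: £349,850 + £349,850 = £699,700
Cap at £1,684,650: £699,700 is within the cap, no reduction.

£699,700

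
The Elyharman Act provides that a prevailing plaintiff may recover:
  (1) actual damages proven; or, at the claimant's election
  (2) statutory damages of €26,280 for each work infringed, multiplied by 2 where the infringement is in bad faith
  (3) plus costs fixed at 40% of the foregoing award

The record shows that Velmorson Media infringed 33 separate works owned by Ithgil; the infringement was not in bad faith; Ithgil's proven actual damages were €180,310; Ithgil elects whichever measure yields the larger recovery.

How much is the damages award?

Statutory damages: 33 × €26,280 = €867,240
Infringement not in bad faith: no ×2 enhancement.
Greater of actual damages (€180,310) or statutory damages (€867,240): €867,240
Costs: 40% of €867,240 = €346,896
Award plus costs: €867,240 + €346,896 = €1,214,136

€1,214,136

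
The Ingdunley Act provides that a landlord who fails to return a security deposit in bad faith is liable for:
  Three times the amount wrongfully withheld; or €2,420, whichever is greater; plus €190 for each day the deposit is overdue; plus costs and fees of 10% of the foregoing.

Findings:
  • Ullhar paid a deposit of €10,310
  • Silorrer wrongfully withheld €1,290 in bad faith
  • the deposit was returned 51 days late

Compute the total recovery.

€14,916

Trebled: 3 × €1,290 = €3,870
Minimum €2,420: €3,870 meets the minimum, no increase.
Late-return penalty: 51 × €190 = €9,690
Damages plus late penalty: €3,870 + €9,690 = €13,560
Costs and fees: 10% of €13,560 = €1,356
Total recovery: €13,560 + €1,356 = €14,916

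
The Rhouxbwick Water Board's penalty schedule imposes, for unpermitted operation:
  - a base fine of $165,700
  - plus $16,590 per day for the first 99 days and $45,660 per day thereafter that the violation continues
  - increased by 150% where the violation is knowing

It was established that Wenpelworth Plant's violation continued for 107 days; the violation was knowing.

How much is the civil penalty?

First 99 days: 99 × $16,590 = $1,642,410
Remaining days: (107 − 99) × $45,660 = $365,280
Per-day component: $1,642,410 + $365,280 = $2,007,690
Base plus per-day: $165,700 + $2,007,690 = $2,173,390
Enhancement: 150% of $2,173,390 = $3,260,085
Enhanced fine: $2,173,390 + $3,260,085 = $5,433,475

$5,433,475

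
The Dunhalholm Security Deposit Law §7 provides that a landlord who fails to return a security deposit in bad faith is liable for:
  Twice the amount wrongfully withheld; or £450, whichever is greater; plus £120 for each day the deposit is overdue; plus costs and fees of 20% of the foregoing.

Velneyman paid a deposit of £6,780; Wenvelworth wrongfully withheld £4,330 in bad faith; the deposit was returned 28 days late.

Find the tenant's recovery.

Doubled: 2 × £4,330 = £8,660
Minimum £450: £8,660 meets the minimum, no increase.
Late-return penalty: 28 × £120 = £3,360
Damages plus late penalty: £8,660 + £3,360 = £12,020
Costs and fees: 20% of £12,020 = £2,404
Total recovery: £12,020 + £2,404 = £14,424

£14,424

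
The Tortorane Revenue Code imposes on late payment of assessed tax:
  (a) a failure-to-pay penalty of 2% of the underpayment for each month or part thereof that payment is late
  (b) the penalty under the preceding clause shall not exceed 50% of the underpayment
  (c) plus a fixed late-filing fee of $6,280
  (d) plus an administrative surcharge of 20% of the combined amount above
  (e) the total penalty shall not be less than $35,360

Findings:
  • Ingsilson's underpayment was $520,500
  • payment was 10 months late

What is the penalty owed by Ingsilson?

$132,456

Accrued rate: 2% × 10 = 20%, capped at 50% → 20%
Failure-to-pay penalty: 20% of $520,500 = $104,100
Penalty before surcharge: $104,100 + $6,280 = $110,380
Administrative surcharge: 20% of $110,380 = $22,076
Total penalty: $110,380 + $22,076 = $132,456
Minimum $35,360: $132,456 meets the minimum, no increase.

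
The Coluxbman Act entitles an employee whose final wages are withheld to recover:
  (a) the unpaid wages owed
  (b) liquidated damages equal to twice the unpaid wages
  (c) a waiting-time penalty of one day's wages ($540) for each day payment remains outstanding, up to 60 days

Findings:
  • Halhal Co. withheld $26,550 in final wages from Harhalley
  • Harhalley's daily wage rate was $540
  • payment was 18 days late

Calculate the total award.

$89,370

Doubled: 2 × $26,550 = $53,100
Penalty days: min(18, 60) = 18
Waiting-time penalty: 18 × $540 = $9,720
Total award: $26,550 + $53,100 + $9,720 = $89,370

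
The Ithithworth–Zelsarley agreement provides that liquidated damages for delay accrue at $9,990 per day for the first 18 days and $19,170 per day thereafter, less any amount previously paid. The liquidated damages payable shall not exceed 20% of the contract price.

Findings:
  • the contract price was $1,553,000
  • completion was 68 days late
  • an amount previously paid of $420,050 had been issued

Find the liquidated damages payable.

First 18 days: 18 × $9,990 = $179,820
Remaining days: (68 − 18) × $19,170 = $958,500
Accrued per-day damages: $179,820 + $958,500 = $1,138,320
Less amount previously paid: $1,138,320 − $420,050 = $718,270
Cap: 20% of $1,553,000 = $310,600
Cap at $310,600: $718,270 exceeds the cap → $310,600

$310,600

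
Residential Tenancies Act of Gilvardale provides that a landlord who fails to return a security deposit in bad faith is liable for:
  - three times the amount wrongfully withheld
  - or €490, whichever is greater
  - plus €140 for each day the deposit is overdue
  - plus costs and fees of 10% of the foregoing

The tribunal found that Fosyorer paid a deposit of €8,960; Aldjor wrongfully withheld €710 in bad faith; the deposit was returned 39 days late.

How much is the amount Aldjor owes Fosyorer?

€8,349

Trebled: 3 × €710 = €2,130
Minimum €490: €2,130 meets the minimum, no increase.
Late-return penalty: 39 × €140 = €5,460
Damages plus late penalty: €2,130 + €5,460 = €7,590
Costs and fees: 10% of €7,590 = €759
Total recovery: €7,590 + €759 = €8,349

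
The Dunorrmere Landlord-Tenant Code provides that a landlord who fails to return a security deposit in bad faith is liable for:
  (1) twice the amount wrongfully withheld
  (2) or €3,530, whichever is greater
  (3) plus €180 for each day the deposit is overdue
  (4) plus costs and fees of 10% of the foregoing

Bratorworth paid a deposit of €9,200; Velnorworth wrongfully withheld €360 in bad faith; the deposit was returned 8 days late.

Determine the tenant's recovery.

Doubled: 2 × €360 = €720
Minimum €3,530: €720 is below the minimum → €3,530
Late-return penalty: 8 × €180 = €1,440
Damages plus late penalty: €3,530 + €1,440 = €4,970
Costs and fees: 10% of €4,970 = €497
Total recovery: €4,970 + €497 = €5,467

€5,467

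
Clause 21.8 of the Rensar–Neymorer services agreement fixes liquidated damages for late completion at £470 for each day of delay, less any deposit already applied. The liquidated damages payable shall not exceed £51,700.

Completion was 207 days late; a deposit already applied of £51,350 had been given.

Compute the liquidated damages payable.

Per-day damages: 207 × £470 = £97,290
Less deposit already applied: £97,290 − £51,350 = £45,940
Cap at £51,700: £45,940 is within the cap, no reduction.

£45,940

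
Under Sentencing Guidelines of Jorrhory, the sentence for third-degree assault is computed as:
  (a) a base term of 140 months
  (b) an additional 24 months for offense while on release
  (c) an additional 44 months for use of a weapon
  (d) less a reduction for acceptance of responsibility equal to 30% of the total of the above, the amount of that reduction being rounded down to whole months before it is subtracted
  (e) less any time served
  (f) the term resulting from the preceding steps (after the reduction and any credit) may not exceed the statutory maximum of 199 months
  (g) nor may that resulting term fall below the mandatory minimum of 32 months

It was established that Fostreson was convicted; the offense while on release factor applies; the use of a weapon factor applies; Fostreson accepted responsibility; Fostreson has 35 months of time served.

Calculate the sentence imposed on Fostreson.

Offense while on release enhancement: +24 months
Use of a weapon enhancement: +44 months
Adjusted term: 140 months + 24 months + 44 months = 208 months
Acceptance of responsibility reduction: 30% of 208 months = 62 months (rounded down)
After reduction: 208 − 62 = 146 months
Less time served: 146 months − 35 months = 111 months
Cap at 199 months: 111 months is within the cap, no reduction.
Minimum 32 months: 111 months meets the minimum, no increase.

111 months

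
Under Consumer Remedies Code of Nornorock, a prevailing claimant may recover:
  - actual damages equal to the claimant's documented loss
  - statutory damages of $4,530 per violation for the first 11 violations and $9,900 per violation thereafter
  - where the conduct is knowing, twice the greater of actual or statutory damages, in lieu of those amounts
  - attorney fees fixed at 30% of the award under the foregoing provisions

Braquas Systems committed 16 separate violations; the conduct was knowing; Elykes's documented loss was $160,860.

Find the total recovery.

First 11 violations: 11 × $4,530 = $49,830
Remaining violations: (16 − 11) × $9,900 = $49,500
Statutory damages: $49,830 + $49,500 = $99,330
Greater of actual damages ($160,860) or statutory damages ($99,330): $160,860
Doubled: 2 × $160,860 = $321,720
Attorney fees: 30% of $321,720 = $96,516
Total recovery: $321,720 + $96,516 = $418,236

$418,236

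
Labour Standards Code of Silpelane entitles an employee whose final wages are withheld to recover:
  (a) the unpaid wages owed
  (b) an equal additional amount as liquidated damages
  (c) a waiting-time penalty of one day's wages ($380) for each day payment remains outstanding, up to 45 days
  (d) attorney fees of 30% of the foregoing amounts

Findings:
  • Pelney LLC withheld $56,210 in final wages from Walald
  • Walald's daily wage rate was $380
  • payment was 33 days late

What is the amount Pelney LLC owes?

$162,448

Liquidated damages (equal amount): $56,210
Penalty days: min(33, 45) = 33
Waiting-time penalty: 33 × $380 = $12,540
Subtotal: $56,210 + $56,210 + $12,540 = $124,960
Attorney fees: 30% of $124,960 = $37,488
Total award: $124,960 + $37,488 = $162,448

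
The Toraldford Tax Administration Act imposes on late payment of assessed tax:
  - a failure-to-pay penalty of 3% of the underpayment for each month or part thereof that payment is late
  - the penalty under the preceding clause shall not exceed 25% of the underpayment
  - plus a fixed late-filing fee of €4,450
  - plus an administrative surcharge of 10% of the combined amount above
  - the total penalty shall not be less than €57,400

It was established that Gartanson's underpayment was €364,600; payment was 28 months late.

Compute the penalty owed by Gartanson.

Accrued rate: 3% × 28 = 84%, capped at 25% → 25%
Failure-to-pay penalty: 25% of €364,600 = €91,150
Penalty before surcharge: €91,150 + €4,450 = €95,600
Administrative surcharge: 10% of €95,600 = €9,560
Total penalty: €95,600 + €9,560 = €105,160
Minimum €57,400: €105,160 meets the minimum, no increase.

€105,160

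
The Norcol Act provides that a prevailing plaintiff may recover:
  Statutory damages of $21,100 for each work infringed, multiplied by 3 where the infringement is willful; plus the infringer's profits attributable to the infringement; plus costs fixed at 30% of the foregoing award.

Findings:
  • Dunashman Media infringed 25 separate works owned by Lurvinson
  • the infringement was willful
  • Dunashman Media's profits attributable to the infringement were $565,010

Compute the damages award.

Statutory damages: 25 × $21,100 = $527,500
Trebled: 3 × $527,500 = $1,582,500
Combined award: $1,582,500 + $565,010 = $2,147,510
Costs: 30% of $2,147,510 = $644,253
Award plus costs: $2,147,510 + $644,253 = $2,791,763

$2,791,763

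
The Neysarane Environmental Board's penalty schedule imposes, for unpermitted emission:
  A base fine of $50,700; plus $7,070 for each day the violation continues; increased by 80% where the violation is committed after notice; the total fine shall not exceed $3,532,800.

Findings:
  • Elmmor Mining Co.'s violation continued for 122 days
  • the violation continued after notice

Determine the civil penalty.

Per-day component: 122 × $7,070 = $862,540
Base plus per-day: $50,700 + $862,540 = $913,240
Enhancement: 80% of $913,240 = $730,592
Enhanced fine: $913,240 + $730,592 = $1,643,832
Cap at $3,532,800: $1,643,832 is within the cap, no reduction.

$1,643,832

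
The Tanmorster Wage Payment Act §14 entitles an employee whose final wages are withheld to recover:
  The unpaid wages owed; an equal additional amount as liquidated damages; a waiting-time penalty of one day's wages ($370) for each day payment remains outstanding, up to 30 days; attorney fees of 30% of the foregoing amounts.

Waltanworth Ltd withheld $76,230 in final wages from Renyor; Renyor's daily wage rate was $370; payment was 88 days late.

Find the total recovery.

Liquidated damages (equal amount): $76,230
Penalty days: min(88, 30) = 30
Waiting-time penalty: 30 × $370 = $11,100
Subtotal: $76,230 + $76,230 + $11,100 = $163,560
Attorney fees: 30% of $163,560 = $49,068
Total award: $163,560 + $49,068 = $212,628

$212,628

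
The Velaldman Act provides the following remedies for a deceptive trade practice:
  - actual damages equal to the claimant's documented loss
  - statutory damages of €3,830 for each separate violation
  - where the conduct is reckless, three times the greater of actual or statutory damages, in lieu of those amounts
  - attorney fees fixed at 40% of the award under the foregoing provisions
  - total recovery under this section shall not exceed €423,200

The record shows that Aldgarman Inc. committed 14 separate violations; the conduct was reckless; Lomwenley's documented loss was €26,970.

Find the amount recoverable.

Statutory damages: 14 × €3,830 = €53,620
Greater of actual damages (€26,970) or statutory damages (€53,620): €53,620
Trebled: 3 × €53,620 = €160,860
Attorney fees: 40% of €160,860 = €64,344
Total before cap: €160,860 + €64,344 = €225,204
Cap at €423,200: €225,204 is within the cap, no reduction.

€225,204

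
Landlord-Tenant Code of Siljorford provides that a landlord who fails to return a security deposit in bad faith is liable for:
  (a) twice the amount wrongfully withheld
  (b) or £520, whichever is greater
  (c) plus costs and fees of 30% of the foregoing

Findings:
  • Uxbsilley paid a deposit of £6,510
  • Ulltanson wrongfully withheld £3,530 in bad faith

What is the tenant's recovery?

£9,178

Doubled: 2 × £3,530 = £7,060
Minimum £520: £7,060 meets the minimum, no increase.
Costs and fees: 30% of £7,060 = £2,118
Total recovery: £7,060 + £2,118 = £9,178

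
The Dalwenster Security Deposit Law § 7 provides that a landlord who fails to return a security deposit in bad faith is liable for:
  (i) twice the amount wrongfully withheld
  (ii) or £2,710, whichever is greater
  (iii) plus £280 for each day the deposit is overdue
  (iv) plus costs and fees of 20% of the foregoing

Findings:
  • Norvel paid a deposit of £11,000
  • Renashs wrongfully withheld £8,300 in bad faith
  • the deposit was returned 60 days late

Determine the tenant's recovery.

Recovery: £40,080

Doubled: 2 × £8,300 = £16,600
Minimum £2,710: £16,600 meets the minimum, no increase.
Late-return penalty: 60 × £280 = £16,800
Damages plus late penalty: £16,600 + £16,800 = £33,400
Costs and fees: 20% of £33,400 = £6,680
Total recovery: £33,400 + £6,680 = £40,080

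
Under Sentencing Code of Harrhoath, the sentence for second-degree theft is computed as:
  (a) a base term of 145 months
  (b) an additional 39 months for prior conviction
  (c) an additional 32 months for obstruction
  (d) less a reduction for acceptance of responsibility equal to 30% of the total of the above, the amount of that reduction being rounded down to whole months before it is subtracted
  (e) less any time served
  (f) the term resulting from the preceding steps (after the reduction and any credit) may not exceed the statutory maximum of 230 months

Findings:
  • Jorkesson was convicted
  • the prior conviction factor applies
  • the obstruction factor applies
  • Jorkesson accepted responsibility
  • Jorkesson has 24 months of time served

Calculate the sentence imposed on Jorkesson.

128 months

Prior conviction enhancement: +39 months
Obstruction enhancement: +32 months
Adjusted term: 145 months + 39 months + 32 months = 216 months
Acceptance of responsibility reduction: 30% of 216 months = 64 months (rounded down)
After reduction: 216 − 64 = 152 months
Less time served: 152 months − 24 months = 128 months
Cap at 230 months: 128 months is within the cap, no reduction.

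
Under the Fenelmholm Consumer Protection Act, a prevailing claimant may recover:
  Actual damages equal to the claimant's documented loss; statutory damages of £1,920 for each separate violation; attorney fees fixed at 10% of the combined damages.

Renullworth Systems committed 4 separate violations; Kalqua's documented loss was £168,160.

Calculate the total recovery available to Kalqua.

£193,424

Statutory damages: 4 × £1,920 = £7,680
Combined damages: £168,160 + £7,680 = £175,840
Attorney fees: 10% of £175,840 = £17,584
Total recovery: £175,840 + £17,584 = £193,424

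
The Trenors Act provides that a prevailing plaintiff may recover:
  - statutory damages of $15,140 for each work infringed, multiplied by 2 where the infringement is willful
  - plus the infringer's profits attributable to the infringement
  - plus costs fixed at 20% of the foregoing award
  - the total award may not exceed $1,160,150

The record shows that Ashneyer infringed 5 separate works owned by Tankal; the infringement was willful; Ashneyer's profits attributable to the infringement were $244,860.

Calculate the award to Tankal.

$475,512

Statutory damages: 5 × $15,140 = $75,700
Doubled: 2 × $75,700 = $151,400
Combined award: $151,400 + $244,860 = $396,260
Costs: 20% of $396,260 = $79,252
Award plus costs: $396,260 + $79,252 = $475,512
Cap at $1,160,150: $475,512 is within the cap, no reduction.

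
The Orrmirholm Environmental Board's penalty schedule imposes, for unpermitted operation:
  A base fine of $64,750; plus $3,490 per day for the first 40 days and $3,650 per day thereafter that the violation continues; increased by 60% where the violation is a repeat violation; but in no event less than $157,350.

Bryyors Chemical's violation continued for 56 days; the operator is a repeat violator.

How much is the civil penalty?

First 40 days: 40 × $3,490 = $139,600
Remaining days: (56 − 40) × $3,650 = $58,400
Per-day component: $139,600 + $58,400 = $198,000
Base plus per-day: $64,750 + $198,000 = $262,750
Enhancement: 60% of $262,750 = $157,650
Enhanced fine: $262,750 + $157,650 = $420,400
Minimum $157,350: $420,400 meets the minimum, no increase.

Civil penalty: $420,400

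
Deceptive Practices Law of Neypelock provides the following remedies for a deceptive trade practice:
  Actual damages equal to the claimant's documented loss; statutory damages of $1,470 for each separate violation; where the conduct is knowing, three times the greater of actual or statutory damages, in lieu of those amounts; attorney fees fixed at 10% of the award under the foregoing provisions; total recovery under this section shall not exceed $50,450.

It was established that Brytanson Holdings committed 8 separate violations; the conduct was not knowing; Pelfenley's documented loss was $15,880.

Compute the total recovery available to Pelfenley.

$30,404

Statutory damages: 8 × $1,470 = $11,760
Conduct not knowing: the in-lieu enhancement does not apply.
Actual plus statutory damages: $15,880 + $11,760 = $27,640
Attorney fees: 10% of $27,640 = $2,764
Total before cap: $27,640 + $2,764 = $30,404
Cap at $50,450: $30,404 is within the cap, no reduction.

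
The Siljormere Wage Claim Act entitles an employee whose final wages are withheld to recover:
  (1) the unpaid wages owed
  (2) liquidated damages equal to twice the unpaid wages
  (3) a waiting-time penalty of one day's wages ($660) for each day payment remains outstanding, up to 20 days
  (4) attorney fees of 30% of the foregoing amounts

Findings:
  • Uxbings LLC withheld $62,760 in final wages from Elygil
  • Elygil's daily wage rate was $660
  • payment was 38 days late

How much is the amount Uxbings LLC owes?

Doubled: 2 × $62,760 = $125,520
Penalty days: min(38, 20) = 20
Waiting-time penalty: 20 × $660 = $13,200
Subtotal: $62,760 + $125,520 + $13,200 = $201,480
Attorney fees: 30% of $201,480 = $60,444
Total award: $201,480 + $60,444 = $261,924

$261,924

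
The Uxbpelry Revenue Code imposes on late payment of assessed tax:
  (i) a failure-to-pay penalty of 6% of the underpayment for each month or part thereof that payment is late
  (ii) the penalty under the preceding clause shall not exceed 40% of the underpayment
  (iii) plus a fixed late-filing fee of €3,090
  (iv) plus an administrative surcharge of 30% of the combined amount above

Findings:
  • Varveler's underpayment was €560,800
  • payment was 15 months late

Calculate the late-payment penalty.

Accrued rate: 6% × 15 = 90%, capped at 40% → 40%
Failure-to-pay penalty: 40% of €560,800 = €224,320
Penalty before surcharge: €224,320 + €3,090 = €227,410
Administrative surcharge: 30% of €227,410 = €68,223
Total penalty: €227,410 + €68,223 = €295,633

€295,633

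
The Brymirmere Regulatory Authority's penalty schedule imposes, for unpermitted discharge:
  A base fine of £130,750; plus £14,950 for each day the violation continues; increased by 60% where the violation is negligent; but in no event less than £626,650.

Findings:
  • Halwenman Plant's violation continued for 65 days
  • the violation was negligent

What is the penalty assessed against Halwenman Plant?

Per-day component: 65 × £14,950 = £971,750
Base plus per-day: £130,750 + £971,750 = £1,102,500
Enhancement: 60% of £1,102,500 = £661,500
Enhanced fine: £1,102,500 + £661,500 = £1,764,000
Minimum £626,650: £1,764,000 meets the minimum, no increase.

£1,764,000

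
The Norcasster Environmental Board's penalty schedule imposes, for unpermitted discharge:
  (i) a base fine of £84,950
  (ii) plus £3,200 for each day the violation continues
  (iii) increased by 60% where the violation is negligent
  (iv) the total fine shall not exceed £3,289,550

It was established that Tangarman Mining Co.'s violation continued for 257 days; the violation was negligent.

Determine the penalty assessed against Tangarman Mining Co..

£1,451,760

Per-day component: 257 × £3,200 = £822,400
Base plus per-day: £84,950 + £822,400 = £907,350
Enhancement: 60% of £907,350 = £544,410
Enhanced fine: £907,350 + £544,410 = £1,451,760
Cap at £3,289,550: £1,451,760 is within the cap, no reduction.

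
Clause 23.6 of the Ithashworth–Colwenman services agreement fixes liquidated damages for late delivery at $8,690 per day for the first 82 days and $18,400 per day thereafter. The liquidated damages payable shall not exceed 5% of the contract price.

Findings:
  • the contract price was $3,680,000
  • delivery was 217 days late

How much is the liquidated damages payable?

First 82 days: 82 × $8,690 = $712,580
Remaining days: (217 − 82) × $18,400 = $2,484,000
Accrued per-day damages: $712,580 + $2,484,000 = $3,196,580
Cap: 5% of $3,680,000 = $184,000
Cap at $184,000: $3,196,580 exceeds the cap → $184,000

$184,000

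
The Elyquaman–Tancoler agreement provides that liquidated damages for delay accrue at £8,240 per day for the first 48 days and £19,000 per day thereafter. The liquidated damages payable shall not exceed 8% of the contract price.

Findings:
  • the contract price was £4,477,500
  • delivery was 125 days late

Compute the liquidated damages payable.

Liquidated damages: £358,200

First 48 days: 48 × £8,240 = £395,520
Remaining days: (125 − 48) × £19,000 = £1,463,000
Accrued per-day damages: £395,520 + £1,463,000 = £1,858,520
Cap: 8% of £4,477,500 = £358,200
Cap at £358,200: £1,858,520 exceeds the cap → £358,200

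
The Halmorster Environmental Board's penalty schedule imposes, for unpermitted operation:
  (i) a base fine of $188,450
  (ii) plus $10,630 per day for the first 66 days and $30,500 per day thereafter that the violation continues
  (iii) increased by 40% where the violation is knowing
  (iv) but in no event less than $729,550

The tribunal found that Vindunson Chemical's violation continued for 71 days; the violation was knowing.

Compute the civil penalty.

Civil penalty: $1,459,542

First 66 days: 66 × $10,630 = $701,580
Remaining days: (71 − 66) × $30,500 = $152,500
Per-day component: $701,580 + $152,500 = $854,080
Base plus per-day: $188,450 + $854,080 = $1,042,530
Enhancement: 40% of $1,042,530 = $417,012
Enhanced fine: $1,042,530 + $417,012 = $1,459,542
Minimum $729,550: $1,459,542 meets the minimum, no increase.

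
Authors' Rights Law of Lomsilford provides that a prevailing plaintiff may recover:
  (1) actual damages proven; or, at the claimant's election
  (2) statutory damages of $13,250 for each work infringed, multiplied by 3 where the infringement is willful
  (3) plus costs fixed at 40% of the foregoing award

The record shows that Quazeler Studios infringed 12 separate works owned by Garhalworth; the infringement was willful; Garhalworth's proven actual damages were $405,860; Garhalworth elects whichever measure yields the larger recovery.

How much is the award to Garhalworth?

Statutory damages: 12 × $13,250 = $159,000
Trebled: 3 × $159,000 = $477,000
Greater of actual damages ($405,860) or enhanced statutory damages ($477,000): $477,000
Costs: 40% of $477,000 = $190,800
Award plus costs: $477,000 + $190,800 = $667,800

$667,800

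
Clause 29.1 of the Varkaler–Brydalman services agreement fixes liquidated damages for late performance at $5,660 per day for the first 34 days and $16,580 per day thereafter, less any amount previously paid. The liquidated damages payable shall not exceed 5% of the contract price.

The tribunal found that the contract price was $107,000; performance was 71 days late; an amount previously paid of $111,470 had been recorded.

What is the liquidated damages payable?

First 34 days: 34 × $5,660 = $192,440
Remaining days: (71 − 34) × $16,580 = $613,460
Accrued per-day damages: $192,440 + $613,460 = $805,900
Less amount previously paid: $805,900 − $111,470 = $694,430
Cap: 5% of $107,000 = $5,350
Cap at $5,350: $694,430 exceeds the cap → $5,350

Liquidated damages: $5,350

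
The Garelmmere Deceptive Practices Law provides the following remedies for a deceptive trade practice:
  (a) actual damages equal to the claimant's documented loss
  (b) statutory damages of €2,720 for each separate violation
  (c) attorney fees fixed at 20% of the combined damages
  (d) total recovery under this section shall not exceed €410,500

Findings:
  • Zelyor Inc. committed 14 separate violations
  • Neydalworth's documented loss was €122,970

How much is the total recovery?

€193,260

Statutory damages: 14 × €2,720 = €38,080
Combined damages: €122,970 + €38,080 = €161,050
Attorney fees: 20% of €161,050 = €32,210
Total before cap: €161,050 + €32,210 = €193,260
Cap at €410,500: €193,260 is within the cap, no reduction.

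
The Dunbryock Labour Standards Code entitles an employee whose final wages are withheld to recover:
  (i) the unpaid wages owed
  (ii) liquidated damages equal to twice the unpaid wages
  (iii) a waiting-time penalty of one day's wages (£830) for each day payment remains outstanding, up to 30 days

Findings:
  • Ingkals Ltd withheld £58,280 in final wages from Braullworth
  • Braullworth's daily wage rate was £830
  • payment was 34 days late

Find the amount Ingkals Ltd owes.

Doubled: 2 × £58,280 = £116,560
Penalty days: min(34, 30) = 30
Waiting-time penalty: 30 × £830 = £24,900
Total award: £58,280 + £116,560 + £24,900 = £199,740

£199,740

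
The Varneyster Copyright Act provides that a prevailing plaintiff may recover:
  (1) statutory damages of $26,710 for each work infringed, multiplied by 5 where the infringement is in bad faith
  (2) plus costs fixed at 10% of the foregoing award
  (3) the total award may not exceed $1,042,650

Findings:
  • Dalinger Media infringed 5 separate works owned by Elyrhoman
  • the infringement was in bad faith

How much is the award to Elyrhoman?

$734,525

Statutory damages: 5 × $26,710 = $133,550
Multiplied by 5: 5 × $133,550 = $667,750
Costs: 10% of $667,750 = $66,775
Award plus costs: $667,750 + $66,775 = $734,525
Cap at $1,042,650: $734,525 is within the cap, no reduction.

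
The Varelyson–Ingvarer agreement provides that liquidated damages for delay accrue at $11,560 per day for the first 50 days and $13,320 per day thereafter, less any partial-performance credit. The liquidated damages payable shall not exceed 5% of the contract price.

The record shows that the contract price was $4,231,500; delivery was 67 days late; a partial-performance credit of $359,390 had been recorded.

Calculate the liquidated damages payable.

First 50 days: 50 × $11,560 = $578,000
Remaining days: (67 − 50) × $13,320 = $226,440
Accrued per-day damages: $578,000 + $226,440 = $804,440
Less partial-performance credit: $804,440 − $359,390 = $445,050
Cap: 5% of $4,231,500 = $211,575
Cap at $211,575: $445,050 exceeds the cap → $211,575

$211,575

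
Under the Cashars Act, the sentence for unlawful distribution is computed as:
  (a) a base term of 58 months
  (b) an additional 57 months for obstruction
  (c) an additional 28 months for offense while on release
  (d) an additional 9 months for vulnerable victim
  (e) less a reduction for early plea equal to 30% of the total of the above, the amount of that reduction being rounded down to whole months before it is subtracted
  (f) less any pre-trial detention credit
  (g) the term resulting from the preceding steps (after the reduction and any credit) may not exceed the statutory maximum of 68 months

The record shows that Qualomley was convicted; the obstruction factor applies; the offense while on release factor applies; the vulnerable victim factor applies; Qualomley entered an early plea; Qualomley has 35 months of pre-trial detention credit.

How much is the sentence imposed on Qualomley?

68 months

Obstruction enhancement: +57 months
Offense while on release enhancement: +28 months
Vulnerable victim enhancement: +9 months
Adjusted term: 58 months + 57 months + 28 months + 9 months = 152 months
Early plea reduction: 30% of 152 months = 45 months (rounded down)
After reduction: 152 − 45 = 107 months
Less pre-trial detention credit: 107 months − 35 months = 72 months
Cap at 68 months: 72 months exceeds the cap → 68 months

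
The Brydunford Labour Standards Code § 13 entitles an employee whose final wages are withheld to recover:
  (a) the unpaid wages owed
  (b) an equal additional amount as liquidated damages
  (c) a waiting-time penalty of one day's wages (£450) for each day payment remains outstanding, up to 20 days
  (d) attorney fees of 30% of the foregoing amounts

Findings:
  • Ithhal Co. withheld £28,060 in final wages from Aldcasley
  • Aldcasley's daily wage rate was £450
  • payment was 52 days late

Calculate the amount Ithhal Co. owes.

Liquidated damages (equal amount): £28,060
Penalty days: min(52, 20) = 20
Waiting-time penalty: 20 × £450 = £9,000
Subtotal: £28,060 + £28,060 + £9,000 = £65,120
Attorney fees: 30% of £65,120 = £19,536
Total award: £65,120 + £19,536 = £84,656

£84,656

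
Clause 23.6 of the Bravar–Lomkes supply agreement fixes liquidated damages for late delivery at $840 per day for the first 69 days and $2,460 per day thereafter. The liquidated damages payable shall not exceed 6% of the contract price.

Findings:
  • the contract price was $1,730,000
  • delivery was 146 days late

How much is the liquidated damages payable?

$103,800

First 69 days: 69 × $840 = $57,960
Remaining days: (146 − 69) × $2,460 = $189,420
Accrued per-day damages: $57,960 + $189,420 = $247,380
Cap: 6% of $1,730,000 = $103,800
Cap at $103,800: $247,380 exceeds the cap → $103,800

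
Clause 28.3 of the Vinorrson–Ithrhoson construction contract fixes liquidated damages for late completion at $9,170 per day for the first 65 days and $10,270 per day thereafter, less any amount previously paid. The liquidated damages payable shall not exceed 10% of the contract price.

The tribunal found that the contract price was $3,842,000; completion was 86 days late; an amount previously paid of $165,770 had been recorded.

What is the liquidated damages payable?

First 65 days: 65 × $9,170 = $596,050
Remaining days: (86 − 65) × $10,270 = $215,670
Accrued per-day damages: $596,050 + $215,670 = $811,720
Less amount previously paid: $811,720 − $165,770 = $645,950
Cap: 10% of $3,842,000 = $384,200
Cap at $384,200: $645,950 exceeds the cap → $384,200

$384,200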